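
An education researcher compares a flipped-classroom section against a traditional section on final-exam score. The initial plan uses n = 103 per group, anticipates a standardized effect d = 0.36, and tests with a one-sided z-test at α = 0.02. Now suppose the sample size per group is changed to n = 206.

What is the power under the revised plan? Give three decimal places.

With n = 206 per group: δ = d·√(n/2) = 0.36 × √(206/2) = 3.6536. Critical value z_{0.02} = 2.054.
Revised power = P(Z > 2.054 − δ) = Φ(1.600) = 0.9452.

Power ≈ 0.945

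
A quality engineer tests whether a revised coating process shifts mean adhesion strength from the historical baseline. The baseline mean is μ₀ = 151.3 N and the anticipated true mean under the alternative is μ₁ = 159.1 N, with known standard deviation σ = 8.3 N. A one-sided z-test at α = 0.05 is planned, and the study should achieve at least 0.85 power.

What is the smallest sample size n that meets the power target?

Standardized effect: d = |μ₁ − μ₀| / σ = |159.1 − 151.3| / 8.3 = 0.9398
Set Φ(δ − 1.645) = 0.85; then δ − 1.645 = Φ⁻¹(0.85) = 1.036, giving δ = 2.681.
δ = d·√n ⇒ n = (δ/d)² = (2.681 / 0.9398)² = 8.14.
Round up to the next whole unit.

n = 9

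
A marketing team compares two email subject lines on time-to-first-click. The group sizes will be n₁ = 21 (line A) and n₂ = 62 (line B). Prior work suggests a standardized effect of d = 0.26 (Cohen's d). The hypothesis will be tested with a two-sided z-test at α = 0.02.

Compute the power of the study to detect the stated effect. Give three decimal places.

Noncentrality parameter: λ = d / √(1/n₁ + 1/n₂) = 0.26 / √(1/21 + 1/62) = 1.0298
Two-sided α = 0.02 → critical value z_{0.01} = 2.326.
Power = Φ(λ − 2.326) + Φ(−λ − 2.326) = Φ(-1.297) + Φ(-3.356) = 0.0974 + 0.0004 = 0.0978.

Power ≈ 0.098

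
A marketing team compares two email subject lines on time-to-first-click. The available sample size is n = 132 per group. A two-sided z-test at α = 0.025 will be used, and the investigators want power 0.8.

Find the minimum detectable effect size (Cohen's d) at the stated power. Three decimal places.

Need Φ(δ − 2.241) = 0.8, so δ = 2.241 + 0.842 = 3.083.
(Lower-tail contribution to power is negligible for δ > 0.)
δ = d·√(n/2) ⇒ d = δ/√(n/2) = 3.083/√(132/2) = 0.3795.

d ≈ 0.379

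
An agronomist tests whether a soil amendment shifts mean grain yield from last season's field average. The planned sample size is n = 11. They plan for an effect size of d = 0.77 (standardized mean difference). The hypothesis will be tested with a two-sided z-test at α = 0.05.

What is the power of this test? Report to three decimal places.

Power ≈ 0.724

Noncentrality parameter: δ = d·√n = 0.77 × √11 = 2.5538
Critical value for a two-sided test at α = 0.05: z_{α/2} = 1.960.
Power = Φ(δ − 1.960) + Φ(−δ − 1.960) = Φ(0.594) + Φ(-4.514) = 0.7237 + 0.0000 = 0.7237.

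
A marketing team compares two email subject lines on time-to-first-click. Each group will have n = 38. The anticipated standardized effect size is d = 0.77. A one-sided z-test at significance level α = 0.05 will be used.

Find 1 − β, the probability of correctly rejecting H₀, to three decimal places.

Power ≈ 0.957

Noncentrality parameter: δ = d·√(n/2) = 0.77 × √(38/2) = 3.3564
One-sided α = 0.05 → critical value z_{0.05} = 1.645.
Power = Φ(δ − 1.645) = Φ(1.711) = 0.9565.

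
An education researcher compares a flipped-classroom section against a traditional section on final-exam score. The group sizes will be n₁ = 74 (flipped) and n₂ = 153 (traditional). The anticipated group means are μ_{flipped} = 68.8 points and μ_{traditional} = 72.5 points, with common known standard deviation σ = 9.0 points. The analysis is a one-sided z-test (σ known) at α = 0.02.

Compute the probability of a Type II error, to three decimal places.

Standardized effect: d = |μ_{flipped} − μ_{traditional}| / σ = |68.8 − 72.5| / 9.0 = 0.4111
Noncentrality parameter: δ = d / √(1/n₁ + 1/n₂) = 0.4111 / √(1/74 + 1/153) = 2.9034
Critical value for a one-sided test at α = 0.02: z_α = 2.054.
Power = P(Z > 2.054 − δ) = Φ(0.850) = 0.8022.
Type II error: β = 1 − power = 1 − 0.8022 = 0.1978.

β ≈ 0.198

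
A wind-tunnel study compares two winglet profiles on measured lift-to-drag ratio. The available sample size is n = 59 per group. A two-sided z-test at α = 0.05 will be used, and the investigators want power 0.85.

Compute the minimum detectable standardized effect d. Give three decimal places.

d ≈ 0.552

Required noncentrality: δ = z_{0.025} + z_{0.15} = 1.960 + 1.036 = 2.996.
(The second rejection-region term Φ(−δ − z_{α/2}) is negligible and dropped.)
δ = d·√(n/2) ⇒ d = δ/√(n/2) = 2.996/√(59/2) = 0.5517.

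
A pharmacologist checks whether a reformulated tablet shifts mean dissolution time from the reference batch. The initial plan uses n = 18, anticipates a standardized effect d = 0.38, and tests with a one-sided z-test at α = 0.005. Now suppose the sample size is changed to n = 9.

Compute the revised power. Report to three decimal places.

Power ≈ 0.076

With n = 9: δ = d·√n = 0.38 × √9 = 1.1400. Critical value z_{0.005} = 2.576.
Revised power = Φ(δ − 2.576) = Φ(-1.436) = 0.0755.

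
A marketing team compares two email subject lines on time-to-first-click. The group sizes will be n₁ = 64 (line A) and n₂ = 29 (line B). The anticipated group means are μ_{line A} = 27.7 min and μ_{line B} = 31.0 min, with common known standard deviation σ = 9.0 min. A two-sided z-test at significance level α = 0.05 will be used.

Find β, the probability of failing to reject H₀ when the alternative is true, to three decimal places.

Standardized effect: d = |μ_{line A} − μ_{line B}| / σ = |27.7 − 31.0| / 9.0 = 0.3667
Noncentrality parameter: δ = d / √(1/n₁ + 1/n₂) = 0.3667 / √(1/64 + 1/29) = 1.6380
Critical value for a two-sided test at α = 0.05: z_{α/2} = 1.960.
Power = Φ(δ − 1.960) + Φ(−δ − 1.960) = Φ(-0.322) + Φ(-3.598) = 0.3737 + 0.0002 = 0.3739.
Type II error: β = 1 − power = 1 − 0.3739 = 0.6261.

β ≈ 0.626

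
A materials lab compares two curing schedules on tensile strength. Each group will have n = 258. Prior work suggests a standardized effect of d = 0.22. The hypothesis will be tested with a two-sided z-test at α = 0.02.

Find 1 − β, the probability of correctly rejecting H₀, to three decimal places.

Noncentrality parameter: δ = d·√(n/2) = 0.22 × √(258/2) = 2.4987
Two-sided α = 0.02 → critical value z_{0.01} = 2.326.
Power = Φ(δ − 2.326) + Φ(−δ − 2.326) = Φ(0.172) + Φ(-4.825) = 0.5684 + 0.0000 = 0.5684.

Power ≈ 0.568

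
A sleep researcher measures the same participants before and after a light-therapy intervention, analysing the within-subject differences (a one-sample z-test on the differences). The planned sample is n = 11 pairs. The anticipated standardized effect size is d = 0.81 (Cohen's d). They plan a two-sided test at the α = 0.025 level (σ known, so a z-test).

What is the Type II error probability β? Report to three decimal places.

β ≈ 0.328

Noncentrality parameter: δ = d·√n = 0.81 × √11 = 2.6865
Critical value for a two-sided test at α = 0.025: z_{α/2} = 2.241.
Power = Φ(δ − 2.241) + Φ(−δ − 2.241) = Φ(0.445) + Φ(-4.928) = 0.6719 + 0.0000 = 0.6719.
Type II error: β = 1 − power = 1 − 0.6719 = 0.3281.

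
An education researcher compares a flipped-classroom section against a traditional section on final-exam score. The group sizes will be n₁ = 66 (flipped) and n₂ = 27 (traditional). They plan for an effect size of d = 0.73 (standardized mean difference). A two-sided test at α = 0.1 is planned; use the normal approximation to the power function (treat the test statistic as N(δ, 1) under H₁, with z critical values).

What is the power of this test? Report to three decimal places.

Power ≈ 0.940

Noncentrality parameter: δ = d / √(1/n₁ + 1/n₂) = 0.73 / √(1/66 + 1/27) = 3.1955
Critical value for a two-sided test at α = 0.1: z_{α/2} = 1.645.
Power = Φ(δ − 1.645) + Φ(−δ − 1.645) = Φ(1.551) + Φ(-4.840) = 0.9395 + 0.0000 = 0.9395.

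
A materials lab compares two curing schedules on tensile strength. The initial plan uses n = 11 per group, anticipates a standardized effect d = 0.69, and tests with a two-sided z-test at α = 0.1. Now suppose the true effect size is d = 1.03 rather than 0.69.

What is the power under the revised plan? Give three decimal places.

With d = 1.03: δ = d·√(n/2) = 1.03 × √(11/2) = 2.4156. Critical value z_{0.05} = 1.645.
Revised power = Φ(δ − 1.645) + Φ(−δ − 1.645) = Φ(0.771) + Φ(-4.060) = 0.7796 + 0.0000 = 0.7796.

Power ≈ 0.780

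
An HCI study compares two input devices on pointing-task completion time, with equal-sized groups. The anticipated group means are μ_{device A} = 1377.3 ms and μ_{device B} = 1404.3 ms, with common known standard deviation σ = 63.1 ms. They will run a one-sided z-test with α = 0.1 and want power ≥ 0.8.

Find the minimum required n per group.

Standardized effect: d = |μ_{device A} − μ_{device B}| / σ = |1377.3 − 1404.3| / 63.1 = 0.4279
For power 0.8 need Φ(δ − z_{0.1}) = 0.8, so δ = z_{0.1} + z_{0.20} = 1.282 + 0.842 = 2.123.
δ = d·√(n/2) ⇒ n = 2(δ/d)² = 2 × (2.123 / 0.4279)² = 49.24.
Rounding up, n = 50 per group.

n = 50 per group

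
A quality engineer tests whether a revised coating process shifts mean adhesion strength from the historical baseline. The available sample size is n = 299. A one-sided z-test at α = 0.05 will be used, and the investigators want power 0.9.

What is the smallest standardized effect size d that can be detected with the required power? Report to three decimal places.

d ≈ 0.169

Need Φ(δ − 1.645) = 0.9, so δ = 1.645 + 1.282 = 2.926.
δ = d·√n ⇒ d = δ/√n = 2.926/√299 = 0.1692.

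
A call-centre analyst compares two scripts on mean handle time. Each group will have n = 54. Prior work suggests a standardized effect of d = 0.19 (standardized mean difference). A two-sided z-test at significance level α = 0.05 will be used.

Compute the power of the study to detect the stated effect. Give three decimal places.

Power ≈ 0.167

Noncentrality parameter: λ = d·√(n/2) = 0.19 × √(54/2) = 0.9873
Critical value for a two-sided test at α = 0.05: z_{α/2} = 1.960.
Power = Φ(λ − 1.960) + Φ(−λ − 1.960) = Φ(-0.973) + Φ(-2.947) = 0.1654 + 0.0016 = 0.1670.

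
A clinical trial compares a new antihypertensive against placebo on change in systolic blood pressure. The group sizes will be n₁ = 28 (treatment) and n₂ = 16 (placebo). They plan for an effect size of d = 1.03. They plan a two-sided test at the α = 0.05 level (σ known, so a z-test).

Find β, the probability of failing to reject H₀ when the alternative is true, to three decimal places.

Noncentrality parameter: δ = d / √(1/n₁ + 1/n₂) = 1.03 / √(1/28 + 1/16) = 3.2866
Critical value for a two-sided test at α = 0.05: z_{α/2} = 1.960.
Power = Φ(δ − 1.960) + Φ(−δ − 1.960) = Φ(1.327) + Φ(-5.247) = 0.9077 + 0.0000 = 0.9077.
Type II error: β = 1 − power = 1 − 0.9077 = 0.0923.

β ≈ 0.092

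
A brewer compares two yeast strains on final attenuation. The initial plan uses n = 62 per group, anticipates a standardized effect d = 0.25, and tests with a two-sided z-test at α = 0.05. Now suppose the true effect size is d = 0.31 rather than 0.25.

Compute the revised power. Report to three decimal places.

Power ≈ 0.408

With d = 0.31: δ = d·√(n/2) = 0.31 × √(62/2) = 1.7260. Critical value z_{0.025} = 1.960.
Revised power = Φ(δ − 1.960) + Φ(−δ − 1.960) = Φ(-0.234) + Φ(-3.686) = 0.4075 + 0.0001 = 0.4076.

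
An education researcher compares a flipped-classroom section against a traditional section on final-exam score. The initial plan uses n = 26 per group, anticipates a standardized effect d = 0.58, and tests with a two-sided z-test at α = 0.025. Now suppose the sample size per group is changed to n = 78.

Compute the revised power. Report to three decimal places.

With n = 78 per group: δ = d·√(n/2) = 0.58 × √(78/2) = 3.6221. Critical value z_{0.0125} = 2.241.
Revised power = Φ(δ − 2.241) + Φ(−δ − 2.241) = Φ(1.381) + Φ(-5.864) = 0.9163 + 0.0000 = 0.9163.

Power ≈ 0.916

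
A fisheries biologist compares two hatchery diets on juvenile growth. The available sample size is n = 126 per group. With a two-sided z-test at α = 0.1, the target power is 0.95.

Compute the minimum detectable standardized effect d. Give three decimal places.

d ≈ 0.414

Required noncentrality: δ = z_{0.05} + z_{0.05} = 1.645 + 1.645 = 3.290.
(The second rejection-region term Φ(−δ − z_{α/2}) is negligible and dropped.)
δ = d·√(n/2) ⇒ d = δ/√(n/2) = 3.290/√(126/2) = 0.4145.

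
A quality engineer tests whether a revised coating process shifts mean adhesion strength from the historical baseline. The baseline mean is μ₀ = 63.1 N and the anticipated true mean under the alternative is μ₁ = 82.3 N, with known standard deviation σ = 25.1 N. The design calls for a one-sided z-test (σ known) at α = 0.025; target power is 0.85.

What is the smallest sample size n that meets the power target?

n = 16

Standardized effect: d = |μ₁ − μ₀| / σ = |82.3 − 63.1| / 25.1 = 0.7649
For power 0.85 need Φ(δ − z_{0.025}) = 0.85, so δ = z_{0.025} + z_{0.15} = 1.960 + 1.036 = 2.996.
δ = d·√n ⇒ n = (δ/d)² = (2.996 / 0.7649)² = 15.34.
Rounding up, n = 16.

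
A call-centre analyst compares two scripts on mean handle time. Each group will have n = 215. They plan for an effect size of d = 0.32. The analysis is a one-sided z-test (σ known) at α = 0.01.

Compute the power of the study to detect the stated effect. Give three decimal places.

Power ≈ 0.839

Noncentrality parameter: δ = d·√(n/2) = 0.32 × √(215/2) = 3.3178
Critical value for a one-sided test at α = 0.01: z_α = 2.326.
Power = P(Z > 2.326 − δ) = Φ(0.991) = 0.8393.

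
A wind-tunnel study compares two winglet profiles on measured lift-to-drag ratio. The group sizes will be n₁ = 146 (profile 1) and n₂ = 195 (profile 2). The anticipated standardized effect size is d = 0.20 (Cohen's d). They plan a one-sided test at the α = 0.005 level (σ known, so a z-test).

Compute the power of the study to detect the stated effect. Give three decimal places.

Power ≈ 0.227

Noncentrality parameter: δ = d / √(1/n₁ + 1/n₂) = 0.20 / √(1/146 + 1/195) = 1.8275
One-sided α = 0.005 → critical value z_{0.005} = 2.576.
Power = P(Z > 2.576 − δ) = Φ(-0.748) = 0.2271.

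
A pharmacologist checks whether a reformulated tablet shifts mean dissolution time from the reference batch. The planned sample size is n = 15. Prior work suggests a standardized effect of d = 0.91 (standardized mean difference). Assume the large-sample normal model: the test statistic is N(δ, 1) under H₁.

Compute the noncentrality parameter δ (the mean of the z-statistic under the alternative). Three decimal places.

δ ≈ 3.524

δ = d·√n = 0.91 × √15 = 3.5244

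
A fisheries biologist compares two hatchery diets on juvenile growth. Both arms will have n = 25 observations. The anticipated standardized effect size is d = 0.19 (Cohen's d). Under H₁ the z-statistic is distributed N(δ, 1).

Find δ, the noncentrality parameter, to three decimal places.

δ ≈ 0.672

δ = d·√(n/2) = 0.19 × √(25/2) = 0.6718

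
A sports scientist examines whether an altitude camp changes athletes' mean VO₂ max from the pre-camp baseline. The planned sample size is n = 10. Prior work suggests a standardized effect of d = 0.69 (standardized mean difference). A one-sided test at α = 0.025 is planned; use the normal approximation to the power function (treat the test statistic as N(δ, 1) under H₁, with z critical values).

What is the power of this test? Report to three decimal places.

Noncentrality parameter: δ = d·√n = 0.69 × √10 = 2.1820
One-sided α = 0.025 → critical value z_{0.025} = 1.960.
Power = Φ(δ − 1.960) = Φ(0.222) = 0.5878.

Power ≈ 0.588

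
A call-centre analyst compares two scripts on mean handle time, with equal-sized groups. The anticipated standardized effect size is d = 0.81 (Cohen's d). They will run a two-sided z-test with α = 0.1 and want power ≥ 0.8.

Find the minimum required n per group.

n = 19 per group

Set Φ(δ − 1.645) = 0.8; then δ − 1.645 = Φ⁻¹(0.8) = 0.842, giving δ = 2.486.
(Ignoring the negligible lower-tail rejection probability gives the usual closed-form inversion.)
δ = d·√(n/2) ⇒ n = 2(δ/d)² = 2 × (2.486 / 0.81)² = 18.85.
Round up to the next whole unit.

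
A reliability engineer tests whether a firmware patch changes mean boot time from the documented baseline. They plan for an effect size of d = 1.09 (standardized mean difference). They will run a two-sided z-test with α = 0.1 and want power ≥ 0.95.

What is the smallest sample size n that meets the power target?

n = 10

Set Φ(δ − 1.645) = 0.95; then δ − 1.645 = Φ⁻¹(0.95) = 1.645, giving δ = 3.290.
(For δ > 0 the lower-tail rejection region contributes negligibly to power, so the one-term inversion is standard.)
δ = d·√n ⇒ n = (δ/d)² = (3.290 / 1.09)² = 9.11.
Rounding up, n = 10.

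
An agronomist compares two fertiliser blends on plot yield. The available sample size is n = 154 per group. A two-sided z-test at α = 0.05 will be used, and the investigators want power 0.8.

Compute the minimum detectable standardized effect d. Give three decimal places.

d ≈ 0.319

Required noncentrality: δ = z_{0.025} + z_{0.20} = 1.960 + 0.842 = 2.802.
(The second rejection-region term Φ(−δ − z_{α/2}) is negligible and dropped.)
δ = d·√(n/2) ⇒ d = δ/√(n/2) = 2.802/√(154/2) = 0.3193.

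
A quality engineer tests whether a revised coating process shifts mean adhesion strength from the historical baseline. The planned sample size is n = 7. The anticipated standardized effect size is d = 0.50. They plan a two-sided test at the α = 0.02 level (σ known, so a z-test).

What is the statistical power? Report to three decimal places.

Noncentrality parameter: δ = d·√n = 0.50 × √7 = 1.3229
Critical value for a two-sided test at α = 0.02: z_{α/2} = 2.326.
Power = Φ(δ − 2.326) + Φ(−δ − 2.326) = Φ(-1.003) + Φ(-3.649) = 0.1578 + 0.0001 = 0.1579.

Power ≈ 0.158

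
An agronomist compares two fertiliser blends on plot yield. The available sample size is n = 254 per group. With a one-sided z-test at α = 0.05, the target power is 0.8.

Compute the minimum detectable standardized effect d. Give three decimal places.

Need Φ(δ − 1.645) = 0.8, so δ = 1.645 + 0.842 = 2.486.
δ = d·√(n/2) ⇒ d = δ/√(n/2) = 2.486/√(254/2) = 0.2206.

d ≈ 0.221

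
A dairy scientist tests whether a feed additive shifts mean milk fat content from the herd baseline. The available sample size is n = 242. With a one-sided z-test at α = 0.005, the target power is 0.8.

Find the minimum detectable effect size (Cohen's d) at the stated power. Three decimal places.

d ≈ 0.220

Required noncentrality: δ = z_{0.005} + z_{0.20} = 2.576 + 0.842 = 3.417.
δ = d·√n ⇒ d = δ/√n = 3.417/√242 = 0.2197.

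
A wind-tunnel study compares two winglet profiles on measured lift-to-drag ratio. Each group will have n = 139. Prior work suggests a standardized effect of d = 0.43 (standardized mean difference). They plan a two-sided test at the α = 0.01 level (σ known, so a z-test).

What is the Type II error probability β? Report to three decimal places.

β ≈ 0.157

Noncentrality parameter: δ = d·√(n/2) = 0.43 × √(139/2) = 3.5848
Critical value for a two-sided test at α = 0.01: z_{α/2} = 2.576.
Power = Φ(δ − 2.576) + Φ(−δ − 2.576) = Φ(1.009) + Φ(-6.161) = 0.8435 + 0.0000 = 0.8435.
Type II error: β = 1 − power = 1 − 0.8435 = 0.1565.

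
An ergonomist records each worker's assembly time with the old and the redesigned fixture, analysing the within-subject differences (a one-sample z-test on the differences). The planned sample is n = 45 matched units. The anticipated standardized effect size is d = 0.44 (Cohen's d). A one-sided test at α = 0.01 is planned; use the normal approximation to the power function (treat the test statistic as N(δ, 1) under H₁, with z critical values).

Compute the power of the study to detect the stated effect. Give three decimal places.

Power ≈ 0.734

Noncentrality parameter: δ = d·√n = 0.44 × √45 = 2.9516
One-sided α = 0.01 → critical value z_{0.01} = 2.326.
Power = Φ(δ − 2.326) = Φ(0.625) = 0.7341.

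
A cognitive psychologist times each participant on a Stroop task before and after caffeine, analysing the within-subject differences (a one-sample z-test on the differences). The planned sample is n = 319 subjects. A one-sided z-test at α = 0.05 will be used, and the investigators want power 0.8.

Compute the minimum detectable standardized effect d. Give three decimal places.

d ≈ 0.139

Required noncentrality: δ = z_{0.05} + z_{0.20} = 1.645 + 0.842 = 2.486.
δ = d·√n ⇒ d = δ/√n = 2.486/√319 = 0.1392.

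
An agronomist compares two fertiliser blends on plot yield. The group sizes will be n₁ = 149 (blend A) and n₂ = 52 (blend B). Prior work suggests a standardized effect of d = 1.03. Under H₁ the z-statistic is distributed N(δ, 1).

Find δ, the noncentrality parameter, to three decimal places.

δ ≈ 6.395

The noncentrality parameter scales effect size by the design's sample-size factor: δ = d / √(1/n₁ + 1/n₂) = 1.03 / √(1/149 + 1/52) = 6.3949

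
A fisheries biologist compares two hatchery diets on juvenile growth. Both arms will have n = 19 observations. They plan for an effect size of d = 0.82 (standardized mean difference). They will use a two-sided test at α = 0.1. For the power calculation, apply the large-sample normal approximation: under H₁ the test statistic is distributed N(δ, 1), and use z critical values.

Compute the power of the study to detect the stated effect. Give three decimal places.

Power ≈ 0.811

Noncentrality parameter: δ = d·√(n/2) = 0.82 × √(19/2) = 2.5274
Two-sided α = 0.1 → critical value z_{0.05} = 1.645.
Power = Φ(δ − 1.645) + Φ(−δ − 1.645) = Φ(0.883) + Φ(-4.172) = 0.8113 + 0.0000 = 0.8113.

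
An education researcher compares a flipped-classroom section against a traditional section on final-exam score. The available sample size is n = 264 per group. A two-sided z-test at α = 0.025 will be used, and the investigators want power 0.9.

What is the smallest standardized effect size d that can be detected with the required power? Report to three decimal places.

d ≈ 0.307

Required noncentrality: δ = z_{0.0125} + z_{0.10} = 2.241 + 1.282 = 3.523.
(The second rejection-region term Φ(−δ − z_{α/2}) is negligible and dropped.)
δ = d·√(n/2) ⇒ d = δ/√(n/2) = 3.523/√(264/2) = 0.3066.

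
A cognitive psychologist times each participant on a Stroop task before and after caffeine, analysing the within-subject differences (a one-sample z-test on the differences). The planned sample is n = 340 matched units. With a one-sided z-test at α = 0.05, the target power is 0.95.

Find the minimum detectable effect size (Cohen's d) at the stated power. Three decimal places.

d ≈ 0.178

Need Φ(δ − 1.645) = 0.95, so δ = 1.645 + 1.645 = 3.290.
δ = d·√n ⇒ d = δ/√n = 3.290/√340 = 0.1784.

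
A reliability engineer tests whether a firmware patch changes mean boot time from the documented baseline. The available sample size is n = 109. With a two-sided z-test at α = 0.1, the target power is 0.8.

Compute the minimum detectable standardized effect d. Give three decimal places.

d ≈ 0.238

Required noncentrality: δ = z_{0.05} + z_{0.20} = 1.645 + 0.842 = 2.486.
(The second rejection-region term Φ(−δ − z_{α/2}) is negligible and dropped.)
δ = d·√n ⇒ d = δ/√n = 2.486/√109 = 0.2382.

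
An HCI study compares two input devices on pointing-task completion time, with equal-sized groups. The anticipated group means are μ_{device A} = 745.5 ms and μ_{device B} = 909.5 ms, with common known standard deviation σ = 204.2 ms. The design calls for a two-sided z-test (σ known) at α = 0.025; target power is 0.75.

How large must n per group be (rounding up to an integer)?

Standardized effect: d = |μ_{device A} − μ_{device B}| / σ = |745.5 − 909.5| / 204.2 = 0.8031
Set Φ(δ − 2.241) = 0.75; then δ − 2.241 = Φ⁻¹(0.75) = 0.674, giving δ = 2.916.
(The Φ(−δ − z_{α/2}) term is vanishingly small for δ > 0 and is dropped in the standard sample-size formula.)
δ = d·√(n/2) ⇒ n = 2(δ/d)² = 2 × (2.916 / 0.8031)² = 26.36.
Rounding up, n = 27 per group.

n = 27 per group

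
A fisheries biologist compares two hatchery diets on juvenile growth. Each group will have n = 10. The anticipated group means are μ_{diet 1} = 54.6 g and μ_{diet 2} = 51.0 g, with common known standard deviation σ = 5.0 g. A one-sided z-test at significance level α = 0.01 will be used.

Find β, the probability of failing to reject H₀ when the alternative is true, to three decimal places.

Standardized effect: d = |μ_{diet 1} − μ_{diet 2}| / σ = |54.6 − 51.0| / 5.0 = 0.7200
Noncentrality parameter: δ = d·√(n/2) = 0.7200 × √(10/2) = 1.6100
Critical value for a one-sided test at α = 0.01: z_α = 2.326.
Power = P(Z > 2.326 − δ) = Φ(-0.716) = 0.2369.
Type II error: β = 1 − power = 1 − 0.2369 = 0.7631.

β ≈ 0.763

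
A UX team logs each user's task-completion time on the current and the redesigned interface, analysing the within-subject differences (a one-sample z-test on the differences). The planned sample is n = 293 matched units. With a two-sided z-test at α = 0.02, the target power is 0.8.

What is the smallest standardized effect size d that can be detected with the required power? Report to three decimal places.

Required noncentrality: δ = z_{0.01} + z_{0.20} = 2.326 + 0.842 = 3.168.
(The second rejection-region term Φ(−δ − z_{α/2}) is negligible and dropped.)
δ = d·√n ⇒ d = δ/√n = 3.168/√293 = 0.1851.

d ≈ 0.185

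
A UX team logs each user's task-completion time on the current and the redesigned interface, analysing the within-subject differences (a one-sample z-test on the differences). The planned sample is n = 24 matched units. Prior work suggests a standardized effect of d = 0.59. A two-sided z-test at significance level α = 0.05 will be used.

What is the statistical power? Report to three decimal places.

Power ≈ 0.824

Noncentrality parameter: δ = d·√n = 0.59 × √24 = 2.8904
Critical value for a two-sided test at α = 0.05: z_{α/2} = 1.960.
Power = Φ(δ − 1.960) + Φ(−δ − 1.960) = Φ(0.930) + Φ(-4.850) = 0.8239 + 0.0000 = 0.8239.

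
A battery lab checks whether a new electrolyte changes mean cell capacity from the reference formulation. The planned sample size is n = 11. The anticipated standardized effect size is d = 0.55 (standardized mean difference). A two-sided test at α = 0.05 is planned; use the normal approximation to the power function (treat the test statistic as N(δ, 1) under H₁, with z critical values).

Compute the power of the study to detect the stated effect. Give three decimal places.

Noncentrality parameter: δ = d·√n = 0.55 × √11 = 1.8241
Critical value for a two-sided test at α = 0.05: z_{α/2} = 1.960.
Power = Φ(δ − 1.960) + Φ(−δ − 1.960) = Φ(-0.136) + Φ(-3.784) = 0.4460 + 0.0001 = 0.4461.

Power ≈ 0.446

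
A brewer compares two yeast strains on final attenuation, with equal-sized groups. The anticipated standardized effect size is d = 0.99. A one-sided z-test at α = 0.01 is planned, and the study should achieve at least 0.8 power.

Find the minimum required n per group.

n = 21 per group

For power 0.8 need Φ(δ − z_{0.01}) = 0.8, so δ = z_{0.01} + z_{0.20} = 2.326 + 0.842 = 3.168.
δ = d·√(n/2) ⇒ n = 2(δ/d)² = 2 × (3.168 / 0.99)² = 20.48.
Rounding up, n = 21 per group.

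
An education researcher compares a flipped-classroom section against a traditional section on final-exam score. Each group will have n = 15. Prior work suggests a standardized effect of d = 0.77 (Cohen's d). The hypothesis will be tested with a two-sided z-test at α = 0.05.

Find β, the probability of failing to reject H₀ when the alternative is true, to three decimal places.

Noncentrality parameter: δ = d·√(n/2) = 0.77 × √(15/2) = 2.1087
Critical value for a two-sided test at α = 0.05: z_{α/2} = 1.960.
Power = Φ(δ − 1.960) + Φ(−δ − 1.960) = Φ(0.149) + Φ(-4.069) = 0.5591 + 0.0000 = 0.5592.
Type II error: β = 1 − power = 1 − 0.5592 = 0.4408.

β ≈ 0.441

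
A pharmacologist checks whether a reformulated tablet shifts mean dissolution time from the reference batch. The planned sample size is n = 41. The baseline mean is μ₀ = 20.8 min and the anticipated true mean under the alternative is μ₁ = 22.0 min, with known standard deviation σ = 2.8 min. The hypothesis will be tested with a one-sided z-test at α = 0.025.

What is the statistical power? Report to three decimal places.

Standardized effect: d = |μ₁ − μ₀| / σ = |22.0 − 20.8| / 2.8 = 0.4286
Noncentrality parameter: λ = d·√n = 0.4286 × √41 = 2.7442
One-sided α = 0.025 → critical value z_{0.025} = 1.960.
Power = Φ(λ − 1.960) = Φ(0.784) = 0.7835.

Power ≈ 0.784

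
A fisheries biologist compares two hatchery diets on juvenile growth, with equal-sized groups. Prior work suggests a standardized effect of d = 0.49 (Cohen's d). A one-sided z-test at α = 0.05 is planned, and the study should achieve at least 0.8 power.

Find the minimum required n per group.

n = 52 per group

For power 0.8 need Φ(δ − z_{0.05}) = 0.8, so δ = z_{0.05} + z_{0.20} = 1.645 + 0.842 = 2.486.
δ = d·√(n/2) ⇒ n = 2(δ/d)² = 2 × (2.486 / 0.49)² = 51.50.
Rounding up, n = 52 per group.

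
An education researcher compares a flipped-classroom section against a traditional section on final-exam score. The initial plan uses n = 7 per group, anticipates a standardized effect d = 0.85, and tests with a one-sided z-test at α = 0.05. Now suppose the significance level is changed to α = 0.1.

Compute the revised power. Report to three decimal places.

δ = d·√(n/2) = 0.85 × √(7/2) = 1.5902 (unchanged). New critical value: z_{0.1} = 1.282.
Revised power = Φ(δ − 1.282) = Φ(0.309) = 0.6212.

Power ≈ 0.621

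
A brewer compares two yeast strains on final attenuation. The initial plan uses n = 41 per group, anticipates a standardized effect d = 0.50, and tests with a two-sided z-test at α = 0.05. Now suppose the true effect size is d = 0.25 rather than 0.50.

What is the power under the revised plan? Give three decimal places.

With d = 0.25: δ = d·√(n/2) = 0.25 × √(41/2) = 1.1319. Critical value z_{0.025} = 1.960.
Revised power = Φ(δ − 1.960) + Φ(−δ − 1.960) = Φ(-0.828) + Φ(-3.092) = 0.2038 + 0.0010 = 0.2048.

Power ≈ 0.205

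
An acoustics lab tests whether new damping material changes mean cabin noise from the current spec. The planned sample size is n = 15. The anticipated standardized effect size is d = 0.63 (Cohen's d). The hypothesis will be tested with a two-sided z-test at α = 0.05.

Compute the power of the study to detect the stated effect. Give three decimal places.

Noncentrality parameter: δ = d·√n = 0.63 × √15 = 2.4400
Two-sided α = 0.05 → critical value z_{0.025} = 1.960.
Power = Φ(δ − 1.960) + Φ(−δ − 1.960) = Φ(0.480) + Φ(-4.400) = 0.6844 + 0.0000 = 0.6844.

Power ≈ 0.684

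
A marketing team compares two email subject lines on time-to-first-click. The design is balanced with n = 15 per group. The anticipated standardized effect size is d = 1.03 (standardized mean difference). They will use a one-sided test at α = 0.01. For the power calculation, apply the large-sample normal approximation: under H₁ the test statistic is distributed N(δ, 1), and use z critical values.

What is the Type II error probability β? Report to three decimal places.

Noncentrality parameter: δ = d·√(n/2) = 1.03 × √(15/2) = 2.8208
One-sided α = 0.01 → critical value z_{0.01} = 2.326.
Power = Φ(δ − 2.326) = Φ(0.494) = 0.6895.
Type II error: β = 1 − power = 1 − 0.6895 = 0.3105.

β ≈ 0.311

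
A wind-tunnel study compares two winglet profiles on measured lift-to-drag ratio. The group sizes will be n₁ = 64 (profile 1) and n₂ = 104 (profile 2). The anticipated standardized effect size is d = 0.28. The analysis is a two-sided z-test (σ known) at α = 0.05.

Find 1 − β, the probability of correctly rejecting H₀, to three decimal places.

Noncentrality parameter: δ = d / √(1/n₁ + 1/n₂) = 0.28 / √(1/64 + 1/104) = 1.7624
Two-sided α = 0.05 → critical value z_{0.025} = 1.960.
Power = Φ(δ − 1.960) + Φ(−δ − 1.960) = Φ(-0.198) + Φ(-3.722) = 0.4217 + 0.0001 = 0.4218.

Power ≈ 0.422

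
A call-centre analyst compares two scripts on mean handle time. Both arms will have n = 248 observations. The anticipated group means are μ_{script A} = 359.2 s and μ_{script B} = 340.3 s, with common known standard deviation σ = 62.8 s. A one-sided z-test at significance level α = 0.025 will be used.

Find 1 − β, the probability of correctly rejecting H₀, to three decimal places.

Power ≈ 0.918

Standardized effect: d = |μ_{script A} − μ_{script B}| / σ = |359.2 − 340.3| / 62.8 = 0.3010
Noncentrality parameter: δ = d·√(n/2) = 0.3010 × √(248/2) = 3.3513
One-sided α = 0.025 → critical value z_{0.025} = 1.960.
Power = P(Z > 1.960 − δ) = Φ(1.391) = 0.9179.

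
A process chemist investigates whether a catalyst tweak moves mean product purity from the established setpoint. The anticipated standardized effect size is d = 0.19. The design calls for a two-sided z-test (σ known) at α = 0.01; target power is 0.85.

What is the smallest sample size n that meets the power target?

n = 362

For power 0.85 need Φ(δ − z_{0.005}) = 0.85, so δ = z_{0.005} + z_{0.15} = 2.576 + 1.036 = 3.612.
(Ignoring the negligible lower-tail rejection probability gives the usual closed-form inversion.)
δ = d·√n ⇒ n = (δ/d)² = (3.612 / 0.19)² = 361.45.
Rounding up, n = 362.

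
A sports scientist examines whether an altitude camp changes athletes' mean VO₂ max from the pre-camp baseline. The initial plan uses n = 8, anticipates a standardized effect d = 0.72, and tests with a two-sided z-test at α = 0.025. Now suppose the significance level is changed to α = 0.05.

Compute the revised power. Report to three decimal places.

Power ≈ 0.531

δ = d·√n = 0.72 × √8 = 2.0365 (unchanged). New critical value: z_{0.025} = 1.960.
Revised power = Φ(δ − 1.960) + Φ(−δ − 1.960) = Φ(0.077) + Φ(-3.996) = 0.5305 + 0.0000 = 0.5305.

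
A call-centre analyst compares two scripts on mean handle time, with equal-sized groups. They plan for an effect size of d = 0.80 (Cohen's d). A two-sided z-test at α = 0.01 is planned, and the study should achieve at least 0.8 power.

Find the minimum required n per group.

n = 37 per group

Set Φ(δ − 2.576) = 0.8; then δ − 2.576 = Φ⁻¹(0.8) = 0.842, giving δ = 3.417.
(For δ > 0 the lower-tail rejection region contributes negligibly to power, so the one-term inversion is standard.)
δ = d·√(n/2) ⇒ n = 2(δ/d)² = 2 × (3.417 / 0.80)² = 36.50.
Round up to the next whole unit.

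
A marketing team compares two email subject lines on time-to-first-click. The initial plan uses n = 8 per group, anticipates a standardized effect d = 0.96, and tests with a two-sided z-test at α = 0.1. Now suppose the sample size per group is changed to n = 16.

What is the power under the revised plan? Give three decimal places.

Power ≈ 0.858

With n = 16 per group: δ = d·√(n/2) = 0.96 × √(16/2) = 2.7153. Critical value z_{0.05} = 1.645.
Revised power = Φ(δ − 1.645) + Φ(−δ − 1.645) = Φ(1.070) + Φ(-4.360) = 0.8578 + 0.0000 = 0.8578.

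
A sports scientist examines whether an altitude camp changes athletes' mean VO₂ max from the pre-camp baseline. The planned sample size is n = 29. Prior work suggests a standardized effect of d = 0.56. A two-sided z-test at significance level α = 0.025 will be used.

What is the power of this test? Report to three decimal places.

Noncentrality parameter: δ = d·√n = 0.56 × √29 = 3.0157
Critical value for a two-sided test at α = 0.025: z_{α/2} = 2.241.
Power = Φ(δ − 2.241) + Φ(−δ − 2.241) = Φ(0.774) + Φ(-5.257) = 0.7806 + 0.0000 = 0.7806.

Power ≈ 0.781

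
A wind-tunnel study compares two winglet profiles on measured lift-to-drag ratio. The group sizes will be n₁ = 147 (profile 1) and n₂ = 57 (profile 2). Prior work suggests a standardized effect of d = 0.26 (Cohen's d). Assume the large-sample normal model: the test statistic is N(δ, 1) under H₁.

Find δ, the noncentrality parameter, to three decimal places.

The noncentrality parameter scales effect size by the design's sample-size factor: δ = d / √(1/n₁ + 1/n₂) = 0.26 / √(1/147 + 1/57) = 1.6663

δ ≈ 1.666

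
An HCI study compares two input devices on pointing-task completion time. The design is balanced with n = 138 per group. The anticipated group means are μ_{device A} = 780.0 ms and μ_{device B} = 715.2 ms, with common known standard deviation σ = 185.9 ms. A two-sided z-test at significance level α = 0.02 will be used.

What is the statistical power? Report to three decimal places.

Standardized effect: d = |μ_{device A} − μ_{device B}| / σ = |780.0 − 715.2| / 185.9 = 0.3486
Noncentrality parameter: λ = d·√(n/2) = 0.3486 × √(138/2) = 2.8955
Critical value for a two-sided test at α = 0.02: z_{α/2} = 2.326.
Power = Φ(λ − 2.326) + Φ(−λ − 2.326) = Φ(0.569) + Φ(-5.222) = 0.7154 + 0.0000 = 0.7154.

Power ≈ 0.715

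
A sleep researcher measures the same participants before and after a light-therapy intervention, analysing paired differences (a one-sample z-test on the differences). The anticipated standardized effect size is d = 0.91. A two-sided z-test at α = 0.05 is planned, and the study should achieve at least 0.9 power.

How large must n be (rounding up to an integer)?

n = 13

Set Φ(δ − 1.960) = 0.9; then δ − 1.960 = Φ⁻¹(0.9) = 1.282, giving δ = 3.242.
(For δ > 0 the lower-tail rejection region contributes negligibly to power, so the one-term inversion is standard.)
δ = d·√n ⇒ n = (δ/d)² = (3.242 / 0.91)² = 12.69.
Rounding up, n = 13.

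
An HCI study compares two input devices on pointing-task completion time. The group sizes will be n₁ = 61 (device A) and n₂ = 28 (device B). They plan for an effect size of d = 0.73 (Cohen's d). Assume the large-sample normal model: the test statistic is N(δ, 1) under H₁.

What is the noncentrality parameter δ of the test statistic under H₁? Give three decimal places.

δ = d / √(1/n₁ + 1/n₂) = 0.73 / √(1/61 + 1/28) = 3.1980

δ ≈ 3.198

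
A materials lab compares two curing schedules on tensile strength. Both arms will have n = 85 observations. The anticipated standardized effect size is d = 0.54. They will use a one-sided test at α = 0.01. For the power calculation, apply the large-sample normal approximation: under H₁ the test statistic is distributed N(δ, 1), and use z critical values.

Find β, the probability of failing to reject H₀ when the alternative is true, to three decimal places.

Noncentrality parameter: δ = d·√(n/2) = 0.54 × √(85/2) = 3.5204
Critical value for a one-sided test at α = 0.01: z_α = 2.326.
Power = Φ(δ − 2.326) = Φ(1.194) = 0.8838.
Type II error: β = 1 − power = 1 − 0.8838 = 0.1162.

β ≈ 0.116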